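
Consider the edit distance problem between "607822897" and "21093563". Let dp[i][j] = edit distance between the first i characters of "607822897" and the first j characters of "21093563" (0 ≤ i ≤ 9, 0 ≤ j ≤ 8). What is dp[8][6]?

8

   ''  2  1  0  9  3  5  6  3
''  0  1  2  3  4  5  6  7  8
 6  1  1  2  3  4  5  6  6  7
 0  2  2  2  2  3  4  5  6  7
 7  3  3  3  3  3  4  5  6  7
 8  4  4  4  4  4  4  5  6  7
 2  5  4  5  5  5  5  5  6  7
 2  6  5  5  6  6  6  6  6  7
 8  7  6  6  6  7  7  7  7  7
 9  8  7  7  7  6  7  8  8  8
 7  9  8  8  8  7  7  8  9  9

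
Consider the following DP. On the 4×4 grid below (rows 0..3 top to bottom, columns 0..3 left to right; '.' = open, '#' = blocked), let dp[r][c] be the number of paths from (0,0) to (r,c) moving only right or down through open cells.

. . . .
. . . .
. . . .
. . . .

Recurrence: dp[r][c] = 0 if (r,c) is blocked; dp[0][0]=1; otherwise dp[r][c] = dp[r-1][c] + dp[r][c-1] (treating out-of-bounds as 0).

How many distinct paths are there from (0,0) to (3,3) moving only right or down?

r\c   0   1   2   3
  0   1   1   1   1
  1   1   2   3   4
  2   1   3   6  10
  3   1   4  10  20

20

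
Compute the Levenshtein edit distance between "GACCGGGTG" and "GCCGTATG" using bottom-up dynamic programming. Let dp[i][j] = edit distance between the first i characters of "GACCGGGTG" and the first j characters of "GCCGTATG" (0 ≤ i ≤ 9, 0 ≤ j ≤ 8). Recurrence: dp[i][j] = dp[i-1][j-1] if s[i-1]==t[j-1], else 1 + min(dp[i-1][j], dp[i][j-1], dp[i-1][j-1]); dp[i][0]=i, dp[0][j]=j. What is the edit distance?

   ''  G  C  C  G  T  A  T  G
''  0  1  2  3  4  5  6  7  8
 G  1  0  1  2  3  4  5  6  7
 A  2  1  1  2  3  4  4  5  6
 C  3  2  1  1  2  3  4  5  6
 C  4  3  2  1  2  3  4  5  6
 G  5  4  3  2  1  2  3  4  5
 G  6  5  4  3  2  2  3  4  4
 G  7  6  5  4  3  3  3  4  4
 T  8  7  6  5  4  3  4  3  4
 G  9  8  7  6  5  4  4  4  3

3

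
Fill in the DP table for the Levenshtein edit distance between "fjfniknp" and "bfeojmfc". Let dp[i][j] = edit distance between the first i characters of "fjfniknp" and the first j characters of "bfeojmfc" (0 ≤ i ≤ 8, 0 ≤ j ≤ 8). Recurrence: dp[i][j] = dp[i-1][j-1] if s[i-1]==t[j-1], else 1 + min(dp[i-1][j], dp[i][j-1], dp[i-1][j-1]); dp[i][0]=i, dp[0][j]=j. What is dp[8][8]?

   ''  b  f  e  o  j  m  f  c
''  0  1  2  3  4  5  6  7  8
 f  1  1  1  2  3  4  5  6  7
 j  2  2  2  2  3  3  4  5  6
 f  3  3  2  3  3  4  4  4  5
 n  4  4  3  3  4  4  5  5  5
 i  5  5  4  4  4  5  5  6  6
 k  6  6  5  5  5  5  6  6  7
 n  7  7  6  6  6  6  6  7  7
 p  8  8  7  7  7  7  7  7  8

8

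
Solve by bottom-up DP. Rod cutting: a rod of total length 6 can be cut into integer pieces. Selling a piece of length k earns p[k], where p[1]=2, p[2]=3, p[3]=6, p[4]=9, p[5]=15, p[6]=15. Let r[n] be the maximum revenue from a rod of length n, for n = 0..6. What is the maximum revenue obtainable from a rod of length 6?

   n    0    1    2    3    4    5    6
r[n]    0    2    4    6    9   15   17

17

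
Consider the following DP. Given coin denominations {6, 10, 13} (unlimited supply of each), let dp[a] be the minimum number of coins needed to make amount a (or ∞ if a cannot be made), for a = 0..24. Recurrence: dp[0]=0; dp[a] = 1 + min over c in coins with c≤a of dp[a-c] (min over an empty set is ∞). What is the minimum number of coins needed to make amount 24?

 a  0  1  2  3  4  5  6  7  8  9 10 11 12 13 14 15 16 17 18 19 20 21 22 23 24
dp  0  -  -  -  -  -  1  -  -  -  1  -  2  1  -  -  2  -  3  2  2  -  3  2  4
(- denotes ∞ / unreachable)

4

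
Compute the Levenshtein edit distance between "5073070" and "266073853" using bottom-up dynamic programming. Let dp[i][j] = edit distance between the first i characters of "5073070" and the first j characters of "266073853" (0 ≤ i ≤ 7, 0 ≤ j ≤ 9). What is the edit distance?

   ''  2  6  6  0  7  3  8  5  3
''  0  1  2  3  4  5  6  7  8  9
 5  1  1  2  3  4  5  6  7  7  8
 0  2  2  2  3  3  4  5  6  7  8
 7  3  3  3  3  4  3  4  5  6  7
 3  4  4  4  4  4  4  3  4  5  6
 0  5  5  5  5  4  5  4  4  5  6
 7  6  6  6  6  5  4  5  5  5  6
 0  7  7  7  7  6  5  5  6  6  6

6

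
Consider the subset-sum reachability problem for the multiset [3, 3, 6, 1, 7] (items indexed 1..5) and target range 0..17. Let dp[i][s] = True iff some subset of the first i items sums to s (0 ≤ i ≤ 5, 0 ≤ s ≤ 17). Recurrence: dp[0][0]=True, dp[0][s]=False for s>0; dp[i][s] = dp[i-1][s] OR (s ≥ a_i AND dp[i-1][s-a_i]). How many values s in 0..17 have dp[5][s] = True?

15

i\s   0   1   2   3   4   5   6   7   8   9  10  11  12  13  14  15  16  17
  0   T   F   F   F   F   F   F   F   F   F   F   F   F   F   F   F   F   F
  1   T   F   F   T   F   F   F   F   F   F   F   F   F   F   F   F   F   F
  2   T   F   F   T   F   F   T   F   F   F   F   F   F   F   F   F   F   F
  3   T   F   F   T   F   F   T   F   F   T   F   F   T   F   F   F   F   F
  4   T   T   F   T   T   F   T   T   F   T   T   F   T   T   F   F   F   F
  5   T   T   F   T   T   F   T   T   T   T   T   T   T   T   T   F   T   T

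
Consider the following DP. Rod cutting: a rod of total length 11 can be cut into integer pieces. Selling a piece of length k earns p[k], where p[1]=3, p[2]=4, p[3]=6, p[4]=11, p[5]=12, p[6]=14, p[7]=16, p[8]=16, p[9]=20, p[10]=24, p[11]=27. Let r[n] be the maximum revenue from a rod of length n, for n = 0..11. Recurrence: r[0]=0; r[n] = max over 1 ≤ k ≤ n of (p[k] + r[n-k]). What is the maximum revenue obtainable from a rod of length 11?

33

   n    0    1    2    3    4    5    6    7    8    9   10   11
r[n]    0    3    6    9   12   15   18   21   24   27   30   33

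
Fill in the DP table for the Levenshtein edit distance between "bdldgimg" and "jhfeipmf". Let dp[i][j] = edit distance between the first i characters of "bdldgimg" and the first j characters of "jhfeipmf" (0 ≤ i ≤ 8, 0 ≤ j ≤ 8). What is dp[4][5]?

   ''  j  h  f  e  i  p  m  f
''  0  1  2  3  4  5  6  7  8
 b  1  1  2  3  4  5  6  7  8
 d  2  2  2  3  4  5  6  7  8
 l  3  3  3  3  4  5  6  7  8
 d  4  4  4  4  4  5  6  7  8
 g  5  5  5  5  5  5  6  7  8
 i  6  6  6  6  6  5  6  7  8
 m  7  7  7  7  7  6  6  6  7
 g  8  8  8  8  8  7  7  7  7

5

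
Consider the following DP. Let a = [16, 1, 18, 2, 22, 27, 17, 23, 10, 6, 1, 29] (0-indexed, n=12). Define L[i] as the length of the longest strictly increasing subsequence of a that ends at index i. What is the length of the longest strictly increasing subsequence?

5

   i    0    1    2    3    4    5    6    7    8    9   10   11
a[i]   16    1   18    2   22   27   17   23   10    6    1   29
L[i]    1    1    2    2    3    4    3    4    3    3    1    5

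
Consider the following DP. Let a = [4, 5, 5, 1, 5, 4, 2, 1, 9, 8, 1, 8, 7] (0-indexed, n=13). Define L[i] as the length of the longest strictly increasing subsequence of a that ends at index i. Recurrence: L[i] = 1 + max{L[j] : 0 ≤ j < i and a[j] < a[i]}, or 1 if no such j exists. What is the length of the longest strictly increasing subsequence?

   i    0    1    2    3    4    5    6    7    8    9   10   11   12
a[i]    4    5    5    1    5    4    2    1    9    8    1    8    7
L[i]    1    2    2    1    2    2    2    1    3    3    1    3    3

3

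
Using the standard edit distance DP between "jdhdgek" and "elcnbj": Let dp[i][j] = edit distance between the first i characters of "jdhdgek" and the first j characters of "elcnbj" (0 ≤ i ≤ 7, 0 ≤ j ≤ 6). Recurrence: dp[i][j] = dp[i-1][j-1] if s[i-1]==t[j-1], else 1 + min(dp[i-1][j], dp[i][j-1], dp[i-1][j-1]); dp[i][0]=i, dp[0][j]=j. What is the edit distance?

   ''  e  l  c  n  b  j
''  0  1  2  3  4  5  6
 j  1  1  2  3  4  5  5
 d  2  2  2  3  4  5  6
 h  3  3  3  3  4  5  6
 d  4  4  4  4  4  5  6
 g  5  5  5  5  5  5  6
 e  6  5  6  6  6  6  6
 k  7  6  6  7  7  7  7

7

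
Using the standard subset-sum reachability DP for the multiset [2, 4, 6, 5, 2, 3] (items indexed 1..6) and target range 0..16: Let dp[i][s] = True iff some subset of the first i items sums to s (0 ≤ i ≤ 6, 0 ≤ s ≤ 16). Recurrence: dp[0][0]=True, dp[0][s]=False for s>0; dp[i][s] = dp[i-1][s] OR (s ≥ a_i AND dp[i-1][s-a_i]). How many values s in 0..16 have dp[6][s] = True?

i\s   0   1   2   3   4   5   6   7   8   9  10  11  12  13  14  15  16
  0   T   F   F   F   F   F   F   F   F   F   F   F   F   F   F   F   F
  1   T   F   T   F   F   F   F   F   F   F   F   F   F   F   F   F   F
  2   T   F   T   F   T   F   T   F   F   F   F   F   F   F   F   F   F
  3   T   F   T   F   T   F   T   F   T   F   T   F   T   F   F   F   F
  4   T   F   T   F   T   T   T   T   T   T   T   T   T   T   F   T   F
  5   T   F   T   F   T   T   T   T   T   T   T   T   T   T   T   T   F
  6   T   F   T   T   T   T   T   T   T   T   T   T   T   T   T   T   T

16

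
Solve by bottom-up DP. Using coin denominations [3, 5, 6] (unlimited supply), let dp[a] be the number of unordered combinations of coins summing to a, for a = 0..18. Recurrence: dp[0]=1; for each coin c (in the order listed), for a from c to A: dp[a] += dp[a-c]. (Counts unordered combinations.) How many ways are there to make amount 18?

after  coin     0     1     2     3     4     5     6     7     8     9    10    11    12    13    14    15    16    17    18
          3     1     0     0     1     0     0     1     0     0     1     0     0     1     0     0     1     0     0     1
          5     1     0     0     1     0     1     1     0     1     1     1     1     1     1     1     2     1     1     2
          6     1     0     0     1     0     1     2     0     1     2     1     2     3     1     2     4     2     3     5

5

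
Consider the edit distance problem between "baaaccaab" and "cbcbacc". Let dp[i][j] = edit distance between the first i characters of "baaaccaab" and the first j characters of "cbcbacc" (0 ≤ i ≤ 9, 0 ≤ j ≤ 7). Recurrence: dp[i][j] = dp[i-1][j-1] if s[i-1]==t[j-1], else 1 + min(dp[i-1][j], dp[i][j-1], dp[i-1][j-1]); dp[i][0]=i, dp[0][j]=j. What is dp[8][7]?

   ''  c  b  c  b  a  c  c
''  0  1  2  3  4  5  6  7
 b  1  1  1  2  3  4  5  6
 a  2  2  2  2  3  3  4  5
 a  3  3  3  3  3  3  4  5
 a  4  4  4  4  4  3  4  5
 c  5  4  5  4  5  4  3  4
 c  6  5  5  5  5  5  4  3
 a  7  6  6  6  6  5  5  4
 a  8  7  7  7  7  6  6  5
 b  9  8  7  8  7  7  7  6

5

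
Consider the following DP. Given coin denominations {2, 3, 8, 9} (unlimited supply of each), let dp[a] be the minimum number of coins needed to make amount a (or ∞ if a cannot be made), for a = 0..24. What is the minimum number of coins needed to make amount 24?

 a  0  1  2  3  4  5  6  7  8  9 10 11 12 13 14 15 16 17 18 19 20 21 22 23 24
dp  0  -  1  1  2  2  2  3  1  1  2  2  2  3  3  3  2  2  2  3  3  3  4  4  3
(- denotes ∞ / unreachable)

3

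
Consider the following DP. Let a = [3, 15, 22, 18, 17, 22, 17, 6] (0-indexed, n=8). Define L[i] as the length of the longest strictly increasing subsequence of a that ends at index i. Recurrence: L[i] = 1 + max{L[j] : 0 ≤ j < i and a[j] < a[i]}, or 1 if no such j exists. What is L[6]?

3

   i    0    1    2    3    4    5    6    7
a[i]    3   15   22   18   17   22   17    6
L[i]    1    2    3    3    3    4    3    2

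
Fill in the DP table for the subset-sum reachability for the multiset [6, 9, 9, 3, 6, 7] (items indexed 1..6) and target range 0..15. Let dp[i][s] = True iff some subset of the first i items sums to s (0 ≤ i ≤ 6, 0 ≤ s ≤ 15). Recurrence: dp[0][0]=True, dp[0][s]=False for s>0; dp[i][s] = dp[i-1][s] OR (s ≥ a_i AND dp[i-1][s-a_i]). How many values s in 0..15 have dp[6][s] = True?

i\s   0   1   2   3   4   5   6   7   8   9  10  11  12  13  14  15
  0   T   F   F   F   F   F   F   F   F   F   F   F   F   F   F   F
  1   T   F   F   F   F   F   T   F   F   F   F   F   F   F   F   F
  2   T   F   F   F   F   F   T   F   F   T   F   F   F   F   F   T
  3   T   F   F   F   F   F   T   F   F   T   F   F   F   F   F   T
  4   T   F   F   T   F   F   T   F   F   T   F   F   T   F   F   T
  5   T   F   F   T   F   F   T   F   F   T   F   F   T   F   F   T
  6   T   F   F   T   F   F   T   T   F   T   T   F   T   T   F   T

9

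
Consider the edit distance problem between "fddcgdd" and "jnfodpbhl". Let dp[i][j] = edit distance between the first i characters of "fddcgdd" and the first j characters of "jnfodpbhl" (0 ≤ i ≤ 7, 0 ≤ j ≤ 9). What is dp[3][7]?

5

   ''  j  n  f  o  d  p  b  h  l
''  0  1  2  3  4  5  6  7  8  9
 f  1  1  2  2  3  4  5  6  7  8
 d  2  2  2  3  3  3  4  5  6  7
 d  3  3  3  3  4  3  4  5  6  7
 c  4  4  4  4  4  4  4  5  6  7
 g  5  5  5  5  5  5  5  5  6  7
 d  6  6  6  6  6  5  6  6  6  7
 d  7  7  7  7  7  6  6  7  7  7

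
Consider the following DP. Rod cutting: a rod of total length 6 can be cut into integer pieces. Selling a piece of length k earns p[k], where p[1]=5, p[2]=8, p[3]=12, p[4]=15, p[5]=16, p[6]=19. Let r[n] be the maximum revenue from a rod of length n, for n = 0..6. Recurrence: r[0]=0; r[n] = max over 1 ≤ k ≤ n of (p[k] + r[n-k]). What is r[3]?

   n    0    1    2    3    4    5    6
r[n]    0    5   10   15   20   25   30

15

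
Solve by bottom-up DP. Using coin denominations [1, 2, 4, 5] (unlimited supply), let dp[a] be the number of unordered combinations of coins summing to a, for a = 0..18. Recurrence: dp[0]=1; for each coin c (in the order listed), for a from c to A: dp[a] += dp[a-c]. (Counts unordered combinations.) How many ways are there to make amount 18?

after  coin     0     1     2     3     4     5     6     7     8     9    10    11    12    13    14    15    16    17    18
          1     1     1     1     1     1     1     1     1     1     1     1     1     1     1     1     1     1     1     1
          2     1     1     2     2     3     3     4     4     5     5     6     6     7     7     8     8     9     9    10
          4     1     1     2     2     4     4     6     6     9     9    12    12    16    16    20    20    25    25    30
          5     1     1     2     2     4     5     7     8    11    13    17    19    24    27    33    37    44    49    57

57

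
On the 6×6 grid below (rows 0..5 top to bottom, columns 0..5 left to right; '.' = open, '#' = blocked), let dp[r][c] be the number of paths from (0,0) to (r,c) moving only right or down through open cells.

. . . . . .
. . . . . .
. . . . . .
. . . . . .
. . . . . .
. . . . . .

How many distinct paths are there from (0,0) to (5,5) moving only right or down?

252

r\c   0   1   2   3   4   5
  0   1   1   1   1   1   1
  1   1   2   3   4   5   6
  2   1   3   6  10  15  21
  3   1   4  10  20  35  56
  4   1   5  15  35  70 126
  5   1   6  21  56 126 252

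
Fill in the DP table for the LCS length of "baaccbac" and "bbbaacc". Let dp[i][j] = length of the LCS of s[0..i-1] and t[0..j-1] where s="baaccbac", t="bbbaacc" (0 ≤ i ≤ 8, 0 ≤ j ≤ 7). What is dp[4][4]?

   ''  b  b  b  a  a  c  c
''  0  0  0  0  0  0  0  0
 b  0  1  1  1  1  1  1  1
 a  0  1  1  1  2  2  2  2
 a  0  1  1  1  2  3  3  3
 c  0  1  1  1  2  3  4  4
 c  0  1  1  1  2  3  4  5
 b  0  1  2  2  2  3  4  5
 a  0  1  2  2  3  3  4  5
 c  0  1  2  2  3  3  4  5

2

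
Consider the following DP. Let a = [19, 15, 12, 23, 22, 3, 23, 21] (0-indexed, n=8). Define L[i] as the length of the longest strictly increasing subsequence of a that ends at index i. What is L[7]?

2

   i    0    1    2    3    4    5    6    7
a[i]   19   15   12   23   22    3   23   21
L[i]    1    1    1    2    2    1    3    2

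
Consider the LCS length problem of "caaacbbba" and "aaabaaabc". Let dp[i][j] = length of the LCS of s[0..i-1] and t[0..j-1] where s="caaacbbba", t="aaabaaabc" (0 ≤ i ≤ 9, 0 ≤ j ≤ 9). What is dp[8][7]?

4

   ''  a  a  a  b  a  a  a  b  c
''  0  0  0  0  0  0  0  0  0  0
 c  0  0  0  0  0  0  0  0  0  1
 a  0  1  1  1  1  1  1  1  1  1
 a  0  1  2  2  2  2  2  2  2  2
 a  0  1  2  3  3  3  3  3  3  3
 c  0  1  2  3  3  3  3  3  3  4
 b  0  1  2  3  4  4  4  4  4  4
 b  0  1  2  3  4  4  4  4  5  5
 b  0  1  2  3  4  4  4  4  5  5
 a  0  1  2  3  4  5  5  5  5  5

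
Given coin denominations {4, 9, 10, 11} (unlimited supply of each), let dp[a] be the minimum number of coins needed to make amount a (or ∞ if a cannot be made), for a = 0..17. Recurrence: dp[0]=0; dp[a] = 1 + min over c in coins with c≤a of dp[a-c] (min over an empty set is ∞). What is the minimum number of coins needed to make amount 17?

3

 a  0  1  2  3  4  5  6  7  8  9 10 11 12 13 14 15 16 17
dp  0  -  -  -  1  -  -  -  2  1  1  1  3  2  2  2  4  3
(- denotes ∞ / unreachable)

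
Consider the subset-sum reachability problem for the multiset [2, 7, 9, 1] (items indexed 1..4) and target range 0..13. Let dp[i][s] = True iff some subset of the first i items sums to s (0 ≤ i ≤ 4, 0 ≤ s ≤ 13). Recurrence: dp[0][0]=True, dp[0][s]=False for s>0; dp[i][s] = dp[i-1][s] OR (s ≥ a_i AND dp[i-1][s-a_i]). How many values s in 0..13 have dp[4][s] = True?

i\s   0   1   2   3   4   5   6   7   8   9  10  11  12  13
  0   T   F   F   F   F   F   F   F   F   F   F   F   F   F
  1   T   F   T   F   F   F   F   F   F   F   F   F   F   F
  2   T   F   T   F   F   F   F   T   F   T   F   F   F   F
  3   T   F   T   F   F   F   F   T   F   T   F   T   F   F
  4   T   T   T   T   F   F   F   T   T   T   T   T   T   F

10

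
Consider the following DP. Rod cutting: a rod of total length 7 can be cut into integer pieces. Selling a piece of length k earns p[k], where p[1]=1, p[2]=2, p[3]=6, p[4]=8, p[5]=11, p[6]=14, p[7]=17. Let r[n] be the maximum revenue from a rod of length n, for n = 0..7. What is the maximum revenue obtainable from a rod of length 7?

   n    0    1    2    3    4    5    6    7
r[n]    0    1    2    6    8   11   14   17

17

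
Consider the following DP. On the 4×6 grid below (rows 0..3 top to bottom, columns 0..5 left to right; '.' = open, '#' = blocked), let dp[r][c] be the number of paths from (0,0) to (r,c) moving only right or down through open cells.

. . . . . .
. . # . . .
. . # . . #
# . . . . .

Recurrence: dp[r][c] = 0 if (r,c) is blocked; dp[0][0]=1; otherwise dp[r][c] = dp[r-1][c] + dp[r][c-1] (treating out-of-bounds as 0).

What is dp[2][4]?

3

r\c   0   1   2   3   4   5
  0   1   1   1   1   1   1
  1   1   2   0   1   2   3
  2   1   3   0   1   3   0
  3   0   3   3   4   7   7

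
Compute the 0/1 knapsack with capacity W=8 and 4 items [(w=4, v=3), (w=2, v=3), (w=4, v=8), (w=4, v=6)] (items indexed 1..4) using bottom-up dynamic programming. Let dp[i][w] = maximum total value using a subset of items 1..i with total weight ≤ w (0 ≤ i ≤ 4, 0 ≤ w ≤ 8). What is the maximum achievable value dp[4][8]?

i\w   0   1   2   3   4   5   6   7   8
  0   0   0   0   0   0   0   0   0   0
  1   0   0   0   0   3   3   3   3   3
  2   0   0   3   3   3   3   6   6   6
  3   0   0   3   3   8   8  11  11  11
  4   0   0   3   3   8   8  11  11  14

14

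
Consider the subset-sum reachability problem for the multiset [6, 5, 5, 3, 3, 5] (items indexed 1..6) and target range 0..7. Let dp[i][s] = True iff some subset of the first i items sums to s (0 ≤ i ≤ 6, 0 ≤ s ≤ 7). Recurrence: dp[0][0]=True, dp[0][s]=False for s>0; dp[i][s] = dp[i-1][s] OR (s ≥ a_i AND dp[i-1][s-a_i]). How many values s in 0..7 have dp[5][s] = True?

4

i\s   0   1   2   3   4   5   6   7
  0   T   F   F   F   F   F   F   F
  1   T   F   F   F   F   F   T   F
  2   T   F   F   F   F   T   T   F
  3   T   F   F   F   F   T   T   F
  4   T   F   F   T   F   T   T   F
  5   T   F   F   T   F   T   T   F
  6   T   F   F   T   F   T   T   F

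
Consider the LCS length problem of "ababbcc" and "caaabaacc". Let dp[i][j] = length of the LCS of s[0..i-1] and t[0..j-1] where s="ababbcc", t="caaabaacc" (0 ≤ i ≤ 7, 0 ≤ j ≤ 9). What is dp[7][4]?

   ''  c  a  a  a  b  a  a  c  c
''  0  0  0  0  0  0  0  0  0  0
 a  0  0  1  1  1  1  1  1  1  1
 b  0  0  1  1  1  2  2  2  2  2
 a  0  0  1  2  2  2  3  3  3  3
 b  0  0  1  2  2  3  3  3  3  3
 b  0  0  1  2  2  3  3  3  3  3
 c  0  1  1  2  2  3  3  3  4  4
 c  0  1  1  2  2  3  3  3  4  5

2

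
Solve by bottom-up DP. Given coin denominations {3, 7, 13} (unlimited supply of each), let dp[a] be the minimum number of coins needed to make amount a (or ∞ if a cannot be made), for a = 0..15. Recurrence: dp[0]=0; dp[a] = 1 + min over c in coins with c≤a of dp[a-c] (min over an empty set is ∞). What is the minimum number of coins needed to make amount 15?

 a  0  1  2  3  4  5  6  7  8  9 10 11 12 13 14 15
dp  0  -  -  1  -  -  2  1  -  3  2  -  4  1  2  5
(- denotes ∞ / unreachable)

5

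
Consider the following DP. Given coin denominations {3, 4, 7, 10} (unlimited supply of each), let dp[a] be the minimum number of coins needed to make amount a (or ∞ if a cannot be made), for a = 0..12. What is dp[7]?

1

 a  0  1  2  3  4  5  6  7  8  9 10 11 12
dp  0  -  -  1  1  -  2  1  2  3  1  2  3
(- denotes ∞ / unreachable)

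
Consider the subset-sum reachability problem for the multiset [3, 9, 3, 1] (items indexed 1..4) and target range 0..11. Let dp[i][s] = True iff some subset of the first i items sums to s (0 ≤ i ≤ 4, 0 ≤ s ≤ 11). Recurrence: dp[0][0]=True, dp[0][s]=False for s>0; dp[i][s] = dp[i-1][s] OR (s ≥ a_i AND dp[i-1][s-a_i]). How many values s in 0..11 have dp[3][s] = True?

4

i\s   0   1   2   3   4   5   6   7   8   9  10  11
  0   T   F   F   F   F   F   F   F   F   F   F   F
  1   T   F   F   T   F   F   F   F   F   F   F   F
  2   T   F   F   T   F   F   F   F   F   T   F   F
  3   T   F   F   T   F   F   T   F   F   T   F   F
  4   T   T   F   T   T   F   T   T   F   T   T   F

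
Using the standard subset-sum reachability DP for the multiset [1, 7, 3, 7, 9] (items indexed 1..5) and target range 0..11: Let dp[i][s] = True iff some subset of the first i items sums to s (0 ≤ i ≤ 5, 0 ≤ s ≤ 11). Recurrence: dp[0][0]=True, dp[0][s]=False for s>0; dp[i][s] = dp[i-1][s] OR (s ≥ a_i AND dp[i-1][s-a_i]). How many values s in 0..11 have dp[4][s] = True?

i\s   0   1   2   3   4   5   6   7   8   9  10  11
  0   T   F   F   F   F   F   F   F   F   F   F   F
  1   T   T   F   F   F   F   F   F   F   F   F   F
  2   T   T   F   F   F   F   F   T   T   F   F   F
  3   T   T   F   T   T   F   F   T   T   F   T   T
  4   T   T   F   T   T   F   F   T   T   F   T   T
  5   T   T   F   T   T   F   F   T   T   T   T   T

8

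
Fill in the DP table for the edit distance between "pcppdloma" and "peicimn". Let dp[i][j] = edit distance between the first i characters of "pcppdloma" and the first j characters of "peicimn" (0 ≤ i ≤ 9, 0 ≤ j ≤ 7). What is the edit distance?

7

   ''  p  e  i  c  i  m  n
''  0  1  2  3  4  5  6  7
 p  1  0  1  2  3  4  5  6
 c  2  1  1  2  2  3  4  5
 p  3  2  2  2  3  3  4  5
 p  4  3  3  3  3  4  4  5
 d  5  4  4  4  4  4  5  5
 l  6  5  5  5  5  5  5  6
 o  7  6  6  6  6  6  6  6
 m  8  7  7  7  7  7  6  7
 a  9  8  8  8  8  8  7  7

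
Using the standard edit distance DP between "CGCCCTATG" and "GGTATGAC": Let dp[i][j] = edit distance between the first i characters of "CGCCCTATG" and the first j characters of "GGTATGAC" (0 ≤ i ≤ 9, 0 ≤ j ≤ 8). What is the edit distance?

   ''  G  G  T  A  T  G  A  C
''  0  1  2  3  4  5  6  7  8
 C  1  1  2  3  4  5  6  7  7
 G  2  1  1  2  3  4  5  6  7
 C  3  2  2  2  3  4  5  6  6
 C  4  3  3  3  3  4  5  6  6
 C  5  4  4  4  4  4  5  6  6
 T  6  5  5  4  5  4  5  6  7
 A  7  6  6  5  4  5  5  5  6
 T  8  7  7  6  5  4  5  6  6
 G  9  8  7  7  6  5  4  5  6

6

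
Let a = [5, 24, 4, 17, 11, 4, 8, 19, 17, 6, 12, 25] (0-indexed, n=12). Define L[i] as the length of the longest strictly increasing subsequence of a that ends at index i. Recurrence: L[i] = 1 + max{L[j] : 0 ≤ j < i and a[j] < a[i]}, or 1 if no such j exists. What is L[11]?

4

   i    0    1    2    3    4    5    6    7    8    9   10   11
a[i]    5   24    4   17   11    4    8   19   17    6   12   25
L[i]    1    2    1    2    2    1    2    3    3    2    3    4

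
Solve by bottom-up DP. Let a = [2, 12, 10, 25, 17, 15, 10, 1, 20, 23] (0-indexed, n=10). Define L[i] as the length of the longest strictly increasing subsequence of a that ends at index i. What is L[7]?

   i    0    1    2    3    4    5    6    7    8    9
a[i]    2   12   10   25   17   15   10    1   20   23
L[i]    1    2    2    3    3    3    2    1    4    5

1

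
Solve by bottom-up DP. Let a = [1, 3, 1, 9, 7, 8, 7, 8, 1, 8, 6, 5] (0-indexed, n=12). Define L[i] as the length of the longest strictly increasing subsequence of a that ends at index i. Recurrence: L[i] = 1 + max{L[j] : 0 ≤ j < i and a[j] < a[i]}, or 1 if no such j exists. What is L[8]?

1

   i    0    1    2    3    4    5    6    7    8    9   10   11
a[i]    1    3    1    9    7    8    7    8    1    8    6    5
L[i]    1    2    1    3    3    4    3    4    1    4    3    3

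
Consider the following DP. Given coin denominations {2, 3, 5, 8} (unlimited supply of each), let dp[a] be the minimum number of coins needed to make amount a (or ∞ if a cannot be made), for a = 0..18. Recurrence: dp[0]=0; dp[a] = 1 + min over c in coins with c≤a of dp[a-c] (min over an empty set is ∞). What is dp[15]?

 a  0  1  2  3  4  5  6  7  8  9 10 11 12 13 14 15 16 17 18
dp  0  -  1  1  2  1  2  2  1  3  2  2  3  2  3  3  2  4  3
(- denotes ∞ / unreachable)

3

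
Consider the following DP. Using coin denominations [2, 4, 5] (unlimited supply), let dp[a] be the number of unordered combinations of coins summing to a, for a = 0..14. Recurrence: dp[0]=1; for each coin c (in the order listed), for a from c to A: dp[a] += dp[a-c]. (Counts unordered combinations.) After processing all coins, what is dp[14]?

after  coin     0     1     2     3     4     5     6     7     8     9    10    11    12    13    14
          2     1     0     1     0     1     0     1     0     1     0     1     0     1     0     1
          4     1     0     1     0     2     0     2     0     3     0     3     0     4     0     4
          5     1     0     1     0     2     1     2     1     3     2     4     2     5     3     6

6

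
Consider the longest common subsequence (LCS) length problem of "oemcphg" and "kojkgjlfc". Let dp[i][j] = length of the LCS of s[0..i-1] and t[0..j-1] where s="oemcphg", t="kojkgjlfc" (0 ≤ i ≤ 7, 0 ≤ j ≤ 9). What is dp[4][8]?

   ''  k  o  j  k  g  j  l  f  c
''  0  0  0  0  0  0  0  0  0  0
 o  0  0  1  1  1  1  1  1  1  1
 e  0  0  1  1  1  1  1  1  1  1
 m  0  0  1  1  1  1  1  1  1  1
 c  0  0  1  1  1  1  1  1  1  2
 p  0  0  1  1  1  1  1  1  1  2
 h  0  0  1  1  1  1  1  1  1  2
 g  0  0  1  1  1  2  2  2  2  2

1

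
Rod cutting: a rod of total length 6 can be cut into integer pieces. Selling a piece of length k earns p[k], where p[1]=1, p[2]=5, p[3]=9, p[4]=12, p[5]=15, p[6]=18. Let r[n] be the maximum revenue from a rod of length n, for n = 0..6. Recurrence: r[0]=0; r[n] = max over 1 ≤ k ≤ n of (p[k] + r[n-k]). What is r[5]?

   n    0    1    2    3    4    5    6
r[n]    0    1    5    9   12   15   18

15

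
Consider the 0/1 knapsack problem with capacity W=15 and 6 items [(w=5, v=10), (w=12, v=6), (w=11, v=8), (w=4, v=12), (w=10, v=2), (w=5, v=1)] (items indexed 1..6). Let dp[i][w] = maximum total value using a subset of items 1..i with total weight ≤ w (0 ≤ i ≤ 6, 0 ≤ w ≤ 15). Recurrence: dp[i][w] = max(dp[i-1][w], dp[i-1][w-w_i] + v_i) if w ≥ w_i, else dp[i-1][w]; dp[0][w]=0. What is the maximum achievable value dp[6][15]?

23

i\w   0   1   2   3   4   5   6   7   8   9  10  11  12  13  14  15
  0   0   0   0   0   0   0   0   0   0   0   0   0   0   0   0   0
  1   0   0   0   0   0  10  10  10  10  10  10  10  10  10  10  10
  2   0   0   0   0   0  10  10  10  10  10  10  10  10  10  10  10
  3   0   0   0   0   0  10  10  10  10  10  10  10  10  10  10  10
  4   0   0   0   0  12  12  12  12  12  22  22  22  22  22  22  22
  5   0   0   0   0  12  12  12  12  12  22  22  22  22  22  22  22
  6   0   0   0   0  12  12  12  12  12  22  22  22  22  22  23  23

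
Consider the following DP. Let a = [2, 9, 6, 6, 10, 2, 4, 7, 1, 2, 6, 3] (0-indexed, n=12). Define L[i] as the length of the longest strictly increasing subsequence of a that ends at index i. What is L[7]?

   i    0    1    2    3    4    5    6    7    8    9   10   11
a[i]    2    9    6    6   10    2    4    7    1    2    6    3
L[i]    1    2    2    2    3    1    2    3    1    2    3    3

3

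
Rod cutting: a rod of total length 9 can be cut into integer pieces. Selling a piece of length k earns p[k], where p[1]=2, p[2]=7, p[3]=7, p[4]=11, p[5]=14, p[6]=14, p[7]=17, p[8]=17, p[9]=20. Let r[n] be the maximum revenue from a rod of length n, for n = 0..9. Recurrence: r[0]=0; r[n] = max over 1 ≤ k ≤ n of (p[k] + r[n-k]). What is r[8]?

   n    0    1    2    3    4    5    6    7    8    9
r[n]    0    2    7    9   14   16   21   23   28   30

28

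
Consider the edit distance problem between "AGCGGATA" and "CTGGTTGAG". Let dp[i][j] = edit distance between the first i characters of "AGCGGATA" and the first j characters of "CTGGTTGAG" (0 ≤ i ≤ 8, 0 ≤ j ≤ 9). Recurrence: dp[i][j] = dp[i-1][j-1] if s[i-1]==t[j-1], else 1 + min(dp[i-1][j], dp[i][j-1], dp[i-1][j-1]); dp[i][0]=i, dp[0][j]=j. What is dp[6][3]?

   ''  C  T  G  G  T  T  G  A  G
''  0  1  2  3  4  5  6  7  8  9
 A  1  1  2  3  4  5  6  7  7  8
 G  2  2  2  2  3  4  5  6  7  7
 C  3  2  3  3  3  4  5  6  7  8
 G  4  3  3  3  3  4  5  5  6  7
 G  5  4  4  3  3  4  5  5  6  6
 A  6  5  5  4  4  4  5  6  5  6
 T  7  6  5  5  5  4  4  5  6  6
 A  8  7  6  6  6  5  5  5  5  6

4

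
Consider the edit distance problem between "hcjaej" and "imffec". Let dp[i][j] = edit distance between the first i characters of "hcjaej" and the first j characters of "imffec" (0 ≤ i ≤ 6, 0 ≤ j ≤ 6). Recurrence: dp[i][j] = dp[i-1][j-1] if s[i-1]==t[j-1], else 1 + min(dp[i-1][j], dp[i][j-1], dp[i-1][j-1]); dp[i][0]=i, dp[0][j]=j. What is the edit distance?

   ''  i  m  f  f  e  c
''  0  1  2  3  4  5  6
 h  1  1  2  3  4  5  6
 c  2  2  2  3  4  5  5
 j  3  3  3  3  4  5  6
 a  4  4  4  4  4  5  6
 e  5  5  5  5  5  4  5
 j  6  6  6  6  6  5  5

5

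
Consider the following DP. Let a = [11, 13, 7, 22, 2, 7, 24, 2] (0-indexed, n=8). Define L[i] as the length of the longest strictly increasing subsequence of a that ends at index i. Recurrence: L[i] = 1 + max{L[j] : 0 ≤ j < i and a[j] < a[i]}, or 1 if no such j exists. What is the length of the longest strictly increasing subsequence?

4

   i    0    1    2    3    4    5    6    7
a[i]   11   13    7   22    2    7   24    2
L[i]    1    2    1    3    1    2    4    1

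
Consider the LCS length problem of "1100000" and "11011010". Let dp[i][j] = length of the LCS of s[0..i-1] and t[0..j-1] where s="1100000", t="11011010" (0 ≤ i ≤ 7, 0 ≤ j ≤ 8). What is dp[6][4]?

   ''  1  1  0  1  1  0  1  0
''  0  0  0  0  0  0  0  0  0
 1  0  1  1  1  1  1  1  1  1
 1  0  1  2  2  2  2  2  2  2
 0  0  1  2  3  3  3  3  3  3
 0  0  1  2  3  3  3  4  4  4
 0  0  1  2  3  3  3  4  4  5
 0  0  1  2  3  3  3  4  4  5
 0  0  1  2  3  3  3  4  4  5

3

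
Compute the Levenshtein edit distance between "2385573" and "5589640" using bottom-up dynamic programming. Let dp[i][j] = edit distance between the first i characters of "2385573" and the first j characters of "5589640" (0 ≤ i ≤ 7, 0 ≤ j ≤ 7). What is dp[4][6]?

   ''  5  5  8  9  6  4  0
''  0  1  2  3  4  5  6  7
 2  1  1  2  3  4  5  6  7
 3  2  2  2  3  4  5  6  7
 8  3  3  3  2  3  4  5  6
 5  4  3  3  3  3  4  5  6
 5  5  4  3  4  4  4  5  6
 7  6  5  4  4  5  5  5  6
 3  7  6  5  5  5  6  6  6

5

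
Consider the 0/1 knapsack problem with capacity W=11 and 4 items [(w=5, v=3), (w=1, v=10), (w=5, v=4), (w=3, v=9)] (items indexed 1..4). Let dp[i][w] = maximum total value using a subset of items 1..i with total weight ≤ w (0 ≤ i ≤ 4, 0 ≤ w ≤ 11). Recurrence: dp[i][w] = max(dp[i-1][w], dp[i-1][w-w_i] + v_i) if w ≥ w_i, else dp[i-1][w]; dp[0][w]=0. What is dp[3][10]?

14

i\w   0   1   2   3   4   5   6   7   8   9  10  11
  0   0   0   0   0   0   0   0   0   0   0   0   0
  1   0   0   0   0   0   3   3   3   3   3   3   3
  2   0  10  10  10  10  10  13  13  13  13  13  13
  3   0  10  10  10  10  10  14  14  14  14  14  17
  4   0  10  10  10  19  19  19  19  19  23  23  23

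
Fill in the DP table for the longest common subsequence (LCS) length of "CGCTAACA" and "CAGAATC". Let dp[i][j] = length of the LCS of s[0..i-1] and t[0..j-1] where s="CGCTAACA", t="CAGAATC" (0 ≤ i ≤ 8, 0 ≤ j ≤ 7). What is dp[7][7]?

5

   ''  C  A  G  A  A  T  C
''  0  0  0  0  0  0  0  0
 C  0  1  1  1  1  1  1  1
 G  0  1  1  2  2  2  2  2
 C  0  1  1  2  2  2  2  3
 T  0  1  1  2  2  2  3  3
 A  0  1  2  2  3  3  3  3
 A  0  1  2  2  3  4  4  4
 C  0  1  2  2  3  4  4  5
 A  0  1  2  2  3  4  4  5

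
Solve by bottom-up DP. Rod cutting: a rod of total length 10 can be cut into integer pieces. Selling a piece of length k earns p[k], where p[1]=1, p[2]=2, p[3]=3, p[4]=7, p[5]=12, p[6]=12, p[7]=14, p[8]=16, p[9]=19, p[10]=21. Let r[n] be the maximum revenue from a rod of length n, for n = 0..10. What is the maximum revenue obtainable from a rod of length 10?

   n    0    1    2    3    4    5    6    7    8    9   10
r[n]    0    1    2    3    7   12   13   14   16   19   24

24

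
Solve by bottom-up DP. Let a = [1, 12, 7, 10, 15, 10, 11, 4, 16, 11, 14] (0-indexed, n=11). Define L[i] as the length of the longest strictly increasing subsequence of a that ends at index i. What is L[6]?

4

   i    0    1    2    3    4    5    6    7    8    9   10
a[i]    1   12    7   10   15   10   11    4   16   11   14
L[i]    1    2    2    3    4    3    4    2    5    4    5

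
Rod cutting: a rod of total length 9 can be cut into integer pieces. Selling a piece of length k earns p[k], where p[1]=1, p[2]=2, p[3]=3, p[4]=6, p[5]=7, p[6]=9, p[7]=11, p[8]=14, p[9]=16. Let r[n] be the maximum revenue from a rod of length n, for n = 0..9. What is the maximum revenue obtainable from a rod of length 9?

   n    0    1    2    3    4    5    6    7    8    9
r[n]    0    1    2    3    6    7    9   11   14   16

16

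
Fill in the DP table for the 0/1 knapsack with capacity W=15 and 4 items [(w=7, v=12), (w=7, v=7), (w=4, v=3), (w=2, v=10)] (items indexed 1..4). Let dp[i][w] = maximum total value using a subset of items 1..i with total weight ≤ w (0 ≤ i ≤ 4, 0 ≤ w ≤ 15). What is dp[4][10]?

i\w   0   1   2   3   4   5   6   7   8   9  10  11  12  13  14  15
  0   0   0   0   0   0   0   0   0   0   0   0   0   0   0   0   0
  1   0   0   0   0   0   0   0  12  12  12  12  12  12  12  12  12
  2   0   0   0   0   0   0   0  12  12  12  12  12  12  12  19  19
  3   0   0   0   0   3   3   3  12  12  12  12  15  15  15  19  19
  4   0   0  10  10  10  10  13  13  13  22  22  22  22  25  25  25

22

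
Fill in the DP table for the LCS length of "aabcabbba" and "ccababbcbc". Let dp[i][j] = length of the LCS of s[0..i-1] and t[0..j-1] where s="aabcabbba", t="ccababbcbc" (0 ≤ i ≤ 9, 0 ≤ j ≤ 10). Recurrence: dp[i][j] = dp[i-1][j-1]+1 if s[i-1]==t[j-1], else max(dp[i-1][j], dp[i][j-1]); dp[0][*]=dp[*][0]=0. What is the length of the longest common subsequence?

6

   ''  c  c  a  b  a  b  b  c  b  c
''  0  0  0  0  0  0  0  0  0  0  0
 a  0  0  0  1  1  1  1  1  1  1  1
 a  0  0  0  1  1  2  2  2  2  2  2
 b  0  0  0  1  2  2  3  3  3  3  3
 c  0  1  1  1  2  2  3  3  4  4  4
 a  0  1  1  2  2  3  3  3  4  4  4
 b  0  1  1  2  3  3  4  4  4  5  5
 b  0  1  1  2  3  3  4  5  5  5  5
 b  0  1  1  2  3  3  4  5  5  6  6
 a  0  1  1  2  3  4  4  5  5  6  6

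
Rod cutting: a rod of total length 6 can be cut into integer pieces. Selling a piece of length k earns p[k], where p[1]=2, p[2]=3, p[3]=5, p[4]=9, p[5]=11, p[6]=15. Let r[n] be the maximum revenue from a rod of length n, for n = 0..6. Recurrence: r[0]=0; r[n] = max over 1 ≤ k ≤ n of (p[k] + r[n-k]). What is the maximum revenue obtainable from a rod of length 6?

15

   n    0    1    2    3    4    5    6
r[n]    0    2    4    6    9   11   15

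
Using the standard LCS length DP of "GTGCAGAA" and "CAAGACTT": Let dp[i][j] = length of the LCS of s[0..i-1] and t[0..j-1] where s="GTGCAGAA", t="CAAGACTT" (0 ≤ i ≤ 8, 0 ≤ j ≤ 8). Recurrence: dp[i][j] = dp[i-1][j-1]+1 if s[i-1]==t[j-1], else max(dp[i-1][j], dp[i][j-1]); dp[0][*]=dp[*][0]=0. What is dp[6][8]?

3

   ''  C  A  A  G  A  C  T  T
''  0  0  0  0  0  0  0  0  0
 G  0  0  0  0  1  1  1  1  1
 T  0  0  0  0  1  1  1  2  2
 G  0  0  0  0  1  1  1  2  2
 C  0  1  1  1  1  1  2  2  2
 A  0  1  2  2  2  2  2  2  2
 G  0  1  2  2  3  3  3  3  3
 A  0  1  2  3  3  4  4  4  4
 A  0  1  2  3  3  4  4  4  4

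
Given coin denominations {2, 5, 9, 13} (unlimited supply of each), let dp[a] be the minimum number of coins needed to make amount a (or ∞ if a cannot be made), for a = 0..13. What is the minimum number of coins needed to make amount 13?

1

 a  0  1  2  3  4  5  6  7  8  9 10 11 12 13
dp  0  -  1  -  2  1  3  2  4  1  2  2  3  1
(- denotes ∞ / unreachable)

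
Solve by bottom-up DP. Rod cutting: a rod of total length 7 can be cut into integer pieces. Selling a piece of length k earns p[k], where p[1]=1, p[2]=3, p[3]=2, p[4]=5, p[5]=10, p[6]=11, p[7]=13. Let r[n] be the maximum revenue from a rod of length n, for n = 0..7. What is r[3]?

4

   n    0    1    2    3    4    5    6    7
r[n]    0    1    3    4    6   10   11   13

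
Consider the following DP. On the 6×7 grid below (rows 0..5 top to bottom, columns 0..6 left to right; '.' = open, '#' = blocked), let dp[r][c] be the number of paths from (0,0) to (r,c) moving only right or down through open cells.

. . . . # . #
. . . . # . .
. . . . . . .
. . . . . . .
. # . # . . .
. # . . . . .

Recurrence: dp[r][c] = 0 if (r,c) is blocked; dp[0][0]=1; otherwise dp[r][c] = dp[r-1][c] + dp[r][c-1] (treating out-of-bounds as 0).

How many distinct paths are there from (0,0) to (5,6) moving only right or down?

230

r\c   0   1   2   3   4   5   6
  0   1   1   1   1   0   0   0
  1   1   2   3   4   0   0   0
  2   1   3   6  10  10  10  10
  3   1   4  10  20  30  40  50
  4   1   0  10   0  30  70 120
  5   1   0  10  10  40 110 230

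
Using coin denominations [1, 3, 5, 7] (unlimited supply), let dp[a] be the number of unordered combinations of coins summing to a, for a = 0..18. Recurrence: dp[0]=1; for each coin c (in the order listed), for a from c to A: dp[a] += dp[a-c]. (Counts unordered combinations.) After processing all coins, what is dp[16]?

21

after  coin     0     1     2     3     4     5     6     7     8     9    10    11    12    13    14    15    16    17    18
          1     1     1     1     1     1     1     1     1     1     1     1     1     1     1     1     1     1     1     1
          3     1     1     1     2     2     2     3     3     3     4     4     4     5     5     5     6     6     6     7
          5     1     1     1     2     2     3     4     4     5     6     7     8     9    10    11    13    14    15    17
          7     1     1     1     2     2     3     4     5     6     7     9    10    12    14    16    19    21    24    27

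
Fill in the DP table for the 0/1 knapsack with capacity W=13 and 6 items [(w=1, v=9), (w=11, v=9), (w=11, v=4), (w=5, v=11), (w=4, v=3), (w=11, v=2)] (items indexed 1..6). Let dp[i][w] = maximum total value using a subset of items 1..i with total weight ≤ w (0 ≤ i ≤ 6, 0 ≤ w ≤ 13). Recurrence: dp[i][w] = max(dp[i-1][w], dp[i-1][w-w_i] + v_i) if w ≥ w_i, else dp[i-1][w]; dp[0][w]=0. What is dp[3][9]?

i\w   0   1   2   3   4   5   6   7   8   9  10  11  12  13
  0   0   0   0   0   0   0   0   0   0   0   0   0   0   0
  1   0   9   9   9   9   9   9   9   9   9   9   9   9   9
  2   0   9   9   9   9   9   9   9   9   9   9   9  18  18
  3   0   9   9   9   9   9   9   9   9   9   9   9  18  18
  4   0   9   9   9   9  11  20  20  20  20  20  20  20  20
  5   0   9   9   9   9  12  20  20  20  20  23  23  23  23
  6   0   9   9   9   9  12  20  20  20  20  23  23  23  23

9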